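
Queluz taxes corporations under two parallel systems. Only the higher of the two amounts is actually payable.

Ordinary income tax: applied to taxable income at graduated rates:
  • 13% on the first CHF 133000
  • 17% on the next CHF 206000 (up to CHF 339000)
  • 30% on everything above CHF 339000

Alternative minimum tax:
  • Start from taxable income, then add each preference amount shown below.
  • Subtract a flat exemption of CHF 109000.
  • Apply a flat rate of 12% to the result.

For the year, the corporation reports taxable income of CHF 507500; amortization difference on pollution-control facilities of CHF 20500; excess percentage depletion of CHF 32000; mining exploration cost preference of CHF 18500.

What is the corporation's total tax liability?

Alternative minimum tax:
  Adjusted income: CHF 507500 + CHF 20500 + CHF 32000 + CHF 18500 = CHF 578500
  Less exemption CHF 109000 → base CHF 469500
  CHF 469500 × 12% = CHF 56340

Ordinary income tax:
  CHF 133000 × 13% = CHF 17290
  CHF 206000 × 17% = CHF 35020
  CHF 168500 × 30% = CHF 50550
  → CHF 102860

CHF 102860 > CHF 56340, so the ordinary income tax governs.

CHF 102860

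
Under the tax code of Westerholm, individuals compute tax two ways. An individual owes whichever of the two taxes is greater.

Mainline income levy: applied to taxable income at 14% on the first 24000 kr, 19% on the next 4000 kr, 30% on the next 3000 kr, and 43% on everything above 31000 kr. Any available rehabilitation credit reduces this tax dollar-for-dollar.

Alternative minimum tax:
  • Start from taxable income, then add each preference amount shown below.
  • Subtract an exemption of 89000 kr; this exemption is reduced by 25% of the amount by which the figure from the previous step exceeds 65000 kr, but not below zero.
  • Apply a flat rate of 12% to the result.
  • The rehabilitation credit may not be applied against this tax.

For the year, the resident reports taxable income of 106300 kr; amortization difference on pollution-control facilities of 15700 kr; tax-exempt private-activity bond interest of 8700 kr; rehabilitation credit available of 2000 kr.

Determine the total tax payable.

Alternative minimum tax:
  Adjusted income: 106300 kr + 15700 kr + 8700 kr = 130700 kr
  Exemption: 89000 kr − 25% × (130700 kr − 65000 kr) = 89000 kr − 16425 kr = 72575 kr
  Base: 130700 kr − 72575 kr = 58125 kr
  58125 kr × 12% = 6975 kr

Mainline income levy:
  24000 kr × 14% = 3360 kr
  4000 kr × 19% = 760 kr
  3000 kr × 30% = 900 kr
  75300 kr × 43% = 32379 kr
  → 37399 kr
  Less rehabilitation credit 2000 kr → 35399 kr

35399 kr > 6975 kr, so the mainline income levy governs.

35399 kr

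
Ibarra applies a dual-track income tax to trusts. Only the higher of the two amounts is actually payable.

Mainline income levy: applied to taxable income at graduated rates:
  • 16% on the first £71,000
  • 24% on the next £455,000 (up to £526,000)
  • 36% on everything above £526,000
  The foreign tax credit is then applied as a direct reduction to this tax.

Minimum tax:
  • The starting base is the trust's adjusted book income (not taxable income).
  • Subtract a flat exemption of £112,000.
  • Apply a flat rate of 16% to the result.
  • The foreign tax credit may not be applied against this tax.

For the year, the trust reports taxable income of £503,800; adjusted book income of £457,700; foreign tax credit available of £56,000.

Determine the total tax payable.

£59,232

Minimum tax:
  Base (adjusted book income): £457,700
  Less exemption £112,000 → base £345,700
  £345,700 × 16% = £55,312

Mainline income levy:
  £71,000 × 16% = £11,360
  £432,800 × 24% = £103,872
  → £115,232
  Less foreign tax credit £56,000 → £59,232

£59,232 > £55,312, so the mainline income levy governs.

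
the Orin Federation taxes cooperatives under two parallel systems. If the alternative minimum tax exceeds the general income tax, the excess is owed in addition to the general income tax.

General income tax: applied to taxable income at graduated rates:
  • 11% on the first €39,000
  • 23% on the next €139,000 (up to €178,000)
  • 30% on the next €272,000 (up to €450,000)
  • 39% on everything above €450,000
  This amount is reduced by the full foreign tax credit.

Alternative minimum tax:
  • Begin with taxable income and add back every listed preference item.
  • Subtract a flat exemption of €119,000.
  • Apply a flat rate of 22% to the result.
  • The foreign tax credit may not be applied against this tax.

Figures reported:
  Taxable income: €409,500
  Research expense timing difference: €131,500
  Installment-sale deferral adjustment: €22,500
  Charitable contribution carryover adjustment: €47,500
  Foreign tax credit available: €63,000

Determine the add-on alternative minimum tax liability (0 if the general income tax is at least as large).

General income tax:
  €39,000 × 11% = €4,290
  €139,000 × 23% = €31,970
  €231,500 × 30% = €69,450
  → €105,710
  Less foreign tax credit €63,000 → €42,710

Alternative minimum tax:
  Adjusted income: €409,500 + €131,500 + €22,500 + €47,500 = €611,000
  Less exemption €119,000 → base €492,000
  €492,000 × 22% = €108,240

Excess of alternative minimum tax over general income tax: €108,240 − €42,710 = €65,530.

€65,530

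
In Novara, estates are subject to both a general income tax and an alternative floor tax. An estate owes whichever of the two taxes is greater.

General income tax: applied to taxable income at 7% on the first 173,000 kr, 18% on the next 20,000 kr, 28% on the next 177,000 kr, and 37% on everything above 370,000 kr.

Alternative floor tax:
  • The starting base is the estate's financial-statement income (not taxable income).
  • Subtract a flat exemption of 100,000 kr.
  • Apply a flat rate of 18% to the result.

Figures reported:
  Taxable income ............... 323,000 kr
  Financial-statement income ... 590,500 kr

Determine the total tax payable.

General income tax:
  173,000 kr × 7% = 12,110 kr
  20,000 kr × 18% = 3,600 kr
  130,000 kr × 28% = 36,400 kr
  → 52,110 kr

Alternative floor tax:
  Base (financial-statement income): 590,500 kr
  Less exemption 100,000 kr → base 490,500 kr
  490,500 kr × 18% = 88,290 kr

88,290 kr > 52,110 kr, so the alternative floor tax is the binding amount.

88,290 kr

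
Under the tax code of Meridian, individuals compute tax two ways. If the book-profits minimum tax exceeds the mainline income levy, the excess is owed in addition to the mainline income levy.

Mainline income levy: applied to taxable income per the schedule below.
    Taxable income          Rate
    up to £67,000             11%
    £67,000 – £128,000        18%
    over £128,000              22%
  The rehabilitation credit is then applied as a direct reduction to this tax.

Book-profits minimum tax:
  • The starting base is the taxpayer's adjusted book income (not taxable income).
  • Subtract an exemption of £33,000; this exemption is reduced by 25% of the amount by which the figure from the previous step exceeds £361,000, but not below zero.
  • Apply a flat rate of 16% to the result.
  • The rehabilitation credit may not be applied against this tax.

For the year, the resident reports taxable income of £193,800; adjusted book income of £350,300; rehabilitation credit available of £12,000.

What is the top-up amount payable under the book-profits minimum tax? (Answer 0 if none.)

Mainline income levy:
  £67,000 × 11% = £7,370
  £61,000 × 18% = £10,980
  £65,800 × 22% = £14,476
  → £32,826
  Less rehabilitation credit £12,000 → £20,826

Book-profits minimum tax:
  Base (adjusted book income): £350,300
  Exemption: £350,300 ≤ £361,000, so full £33,000 applies
  Base: £350,300 − £33,000 = £317,300
  £317,300 × 16% = £50,768

Excess of book-profits minimum tax over mainline income levy: £50,768 − £20,826 = £29,942.

£29,942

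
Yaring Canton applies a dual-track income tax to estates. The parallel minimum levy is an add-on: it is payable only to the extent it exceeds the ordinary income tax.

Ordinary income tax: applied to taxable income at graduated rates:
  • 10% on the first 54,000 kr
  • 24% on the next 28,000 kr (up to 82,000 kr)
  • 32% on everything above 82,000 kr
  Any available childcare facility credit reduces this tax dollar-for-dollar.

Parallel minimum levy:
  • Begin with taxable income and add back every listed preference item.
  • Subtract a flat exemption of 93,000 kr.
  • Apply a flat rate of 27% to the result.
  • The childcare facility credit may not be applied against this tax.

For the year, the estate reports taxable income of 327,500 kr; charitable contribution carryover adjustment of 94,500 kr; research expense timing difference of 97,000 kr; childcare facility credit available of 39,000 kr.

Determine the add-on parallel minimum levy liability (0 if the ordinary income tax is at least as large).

63,340 kr

Parallel minimum levy:
  Adjusted income: 327,500 kr + 94,500 kr + 97,000 kr = 519,000 kr
  Less exemption 93,000 kr → base 426,000 kr
  426,000 kr × 27% = 115,020 kr

Ordinary income tax:
  54,000 kr × 10% = 5,400 kr
  28,000 kr × 24% = 6,720 kr
  245,500 kr × 32% = 78,560 kr
  → 90,680 kr
  Less childcare facility credit 39,000 kr → 51,680 kr

Excess of parallel minimum levy over ordinary income tax: 115,020 kr − 51,680 kr = 63,340 kr.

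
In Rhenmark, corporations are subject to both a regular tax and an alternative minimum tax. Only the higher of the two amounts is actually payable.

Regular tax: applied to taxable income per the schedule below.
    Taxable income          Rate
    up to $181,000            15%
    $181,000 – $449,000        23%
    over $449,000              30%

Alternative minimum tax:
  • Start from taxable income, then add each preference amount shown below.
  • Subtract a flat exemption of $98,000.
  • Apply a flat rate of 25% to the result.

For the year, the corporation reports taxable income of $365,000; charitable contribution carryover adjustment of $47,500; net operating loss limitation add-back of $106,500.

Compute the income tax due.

Alternative minimum tax:
  Adjusted income: $365,000 + $47,500 + $106,500 = $519,000
  Less exemption $98,000 → base $421,000
  $421,000 × 25% = $105,250

Regular tax:
  $181,000 × 15% = $27,150
  $184,000 × 23% = $42,320
  → $69,470

$105,250 > $69,470, so the alternative minimum tax is the binding amount.

$105,250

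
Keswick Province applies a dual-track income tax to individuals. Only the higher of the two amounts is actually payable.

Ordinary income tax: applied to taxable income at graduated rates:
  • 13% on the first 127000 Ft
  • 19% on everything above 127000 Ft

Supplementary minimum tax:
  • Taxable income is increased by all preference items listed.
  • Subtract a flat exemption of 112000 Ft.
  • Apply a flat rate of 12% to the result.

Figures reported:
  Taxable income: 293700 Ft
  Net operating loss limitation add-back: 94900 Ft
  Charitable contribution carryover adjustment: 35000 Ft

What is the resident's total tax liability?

Supplementary minimum tax:
  Adjusted income: 293700 Ft + 94900 Ft + 35000 Ft = 423600 Ft
  Less exemption 112000 Ft → base 311600 Ft
  311600 Ft × 12% = 37392 Ft

Ordinary income tax:
  127000 Ft × 13% = 16510 Ft
  166700 Ft × 19% = 31673 Ft
  → 48183 Ft

48183 Ft > 37392 Ft, so the ordinary income tax governs.

48183 Ft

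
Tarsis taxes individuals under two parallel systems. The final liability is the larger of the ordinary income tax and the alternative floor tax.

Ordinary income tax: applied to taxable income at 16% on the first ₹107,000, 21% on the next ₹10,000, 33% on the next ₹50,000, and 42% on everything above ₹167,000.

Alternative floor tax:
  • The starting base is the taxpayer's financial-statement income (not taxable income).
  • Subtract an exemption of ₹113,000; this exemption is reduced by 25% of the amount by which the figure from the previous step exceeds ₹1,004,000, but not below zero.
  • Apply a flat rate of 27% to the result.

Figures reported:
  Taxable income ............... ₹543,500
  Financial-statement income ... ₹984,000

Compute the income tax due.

₹235,170

Ordinary income tax:
  ₹107,000 × 16% = ₹17,120
  ₹10,000 × 21% = ₹2,100
  ₹50,000 × 33% = ₹16,500
  ₹376,500 × 42% = ₹158,130
  → ₹193,850

Alternative floor tax:
  Base (financial-statement income): ₹984,000
  Exemption: ₹984,000 ≤ ₹1,004,000, so full ₹113,000 applies
  Base: ₹984,000 − ₹113,000 = ₹871,000
  ₹871,000 × 27% = ₹235,170

₹235,170 > ₹193,850, so the alternative floor tax is the binding amount.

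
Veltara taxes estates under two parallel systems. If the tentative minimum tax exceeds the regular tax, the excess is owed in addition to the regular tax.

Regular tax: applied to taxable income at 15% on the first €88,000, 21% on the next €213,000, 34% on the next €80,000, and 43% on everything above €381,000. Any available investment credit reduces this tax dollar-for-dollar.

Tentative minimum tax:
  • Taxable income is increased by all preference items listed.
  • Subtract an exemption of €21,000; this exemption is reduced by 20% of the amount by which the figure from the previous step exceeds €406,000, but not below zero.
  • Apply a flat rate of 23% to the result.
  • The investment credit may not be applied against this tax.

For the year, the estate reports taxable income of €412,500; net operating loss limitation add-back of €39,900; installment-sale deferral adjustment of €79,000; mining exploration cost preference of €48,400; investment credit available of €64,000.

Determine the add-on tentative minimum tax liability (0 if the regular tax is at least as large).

Regular tax:
  €88,000 × 15% = €13,200
  €213,000 × 21% = €44,730
  €80,000 × 34% = €27,200
  €31,500 × 43% = €13,545
  → €98,675
  Less investment credit €64,000 → €34,675

Tentative minimum tax:
  Adjusted income: €412,500 + €39,900 + €79,000 + €48,400 = €579,800
  Exemption: 20% × (€579,800 − €406,000) = €34,760 ≥ €21,000, so the exemption is fully phased out
  Base: €579,800 − €0 = €579,800
  €579,800 × 23% = €133,354

Excess of tentative minimum tax over regular tax: €133,354 − €34,675 = €98,679.

€98,679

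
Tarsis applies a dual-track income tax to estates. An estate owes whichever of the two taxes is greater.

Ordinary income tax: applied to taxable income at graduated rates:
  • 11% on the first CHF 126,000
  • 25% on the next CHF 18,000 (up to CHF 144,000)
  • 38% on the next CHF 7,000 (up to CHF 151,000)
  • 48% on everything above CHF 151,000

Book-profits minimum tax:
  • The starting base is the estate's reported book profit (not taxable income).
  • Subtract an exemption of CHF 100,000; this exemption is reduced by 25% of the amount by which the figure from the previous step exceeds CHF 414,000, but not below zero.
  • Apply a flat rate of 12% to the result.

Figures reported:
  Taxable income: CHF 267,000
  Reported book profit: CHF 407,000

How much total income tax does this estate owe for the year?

CHF 76,700

Book-profits minimum tax:
  Base (reported book profit): CHF 407,000
  Exemption: CHF 407,000 ≤ CHF 414,000, so full CHF 100,000 applies
  Base: CHF 407,000 − CHF 100,000 = CHF 307,000
  CHF 307,000 × 12% = CHF 36,840

Ordinary income tax:
  CHF 126,000 × 11% = CHF 13,860
  CHF 18,000 × 25% = CHF 4,500
  CHF 7,000 × 38% = CHF 2,660
  CHF 116,000 × 48% = CHF 55,680
  → CHF 76,700

CHF 76,700 > CHF 36,840, so the ordinary income tax governs.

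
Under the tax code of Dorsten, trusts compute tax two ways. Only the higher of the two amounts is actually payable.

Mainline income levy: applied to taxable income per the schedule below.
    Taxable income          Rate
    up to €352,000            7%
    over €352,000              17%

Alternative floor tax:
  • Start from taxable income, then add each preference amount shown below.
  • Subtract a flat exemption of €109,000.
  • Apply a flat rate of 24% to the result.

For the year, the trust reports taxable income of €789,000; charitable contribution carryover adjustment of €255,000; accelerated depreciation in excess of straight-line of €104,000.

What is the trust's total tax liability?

€249,360

Alternative floor tax:
  Adjusted income: €789,000 + €255,000 + €104,000 = €1,148,000
  Less exemption €109,000 → base €1,039,000
  €1,039,000 × 24% = €249,360

Mainline income levy:
  €352,000 × 7% = €24,640
  €437,000 × 17% = €74,290
  → €98,930

€249,360 > €98,930, so the alternative floor tax is the binding amount.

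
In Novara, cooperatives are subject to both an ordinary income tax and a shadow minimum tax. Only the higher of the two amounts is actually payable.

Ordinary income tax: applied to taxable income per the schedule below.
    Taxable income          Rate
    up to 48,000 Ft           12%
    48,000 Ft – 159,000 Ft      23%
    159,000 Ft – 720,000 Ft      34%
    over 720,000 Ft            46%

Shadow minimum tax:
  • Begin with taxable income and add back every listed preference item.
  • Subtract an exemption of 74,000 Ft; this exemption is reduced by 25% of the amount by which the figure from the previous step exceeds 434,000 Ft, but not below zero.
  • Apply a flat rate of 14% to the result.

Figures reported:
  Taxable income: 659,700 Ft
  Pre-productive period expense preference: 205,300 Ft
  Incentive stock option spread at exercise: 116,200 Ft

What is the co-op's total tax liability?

201,528 Ft

Ordinary income tax:
  48,000 Ft × 12% = 5,760 Ft
  111,000 Ft × 23% = 25,530 Ft
  500,700 Ft × 34% = 170,238 Ft
  → 201,528 Ft

Shadow minimum tax:
  Adjusted income: 659,700 Ft + 205,300 Ft + 116,200 Ft = 981,200 Ft
  Exemption: 25% × (981,200 Ft − 434,000 Ft) = 136,800 Ft ≥ 74,000 Ft, so the exemption is fully phased out
  Base: 981,200 Ft − 0 Ft = 981,200 Ft
  981,200 Ft × 14% = 137,368 Ft

201,528 Ft > 137,368 Ft, so the ordinary income tax governs.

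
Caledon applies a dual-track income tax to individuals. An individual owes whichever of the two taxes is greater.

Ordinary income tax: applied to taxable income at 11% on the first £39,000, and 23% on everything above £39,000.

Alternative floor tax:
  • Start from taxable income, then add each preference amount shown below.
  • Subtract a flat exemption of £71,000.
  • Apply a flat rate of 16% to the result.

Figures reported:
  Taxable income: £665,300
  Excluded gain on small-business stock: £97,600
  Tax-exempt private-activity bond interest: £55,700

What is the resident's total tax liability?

Alternative floor tax:
  Adjusted income: £665,300 + £97,600 + £55,700 = £818,600
  Less exemption £71,000 → base £747,600
  £747,600 × 16% = £119,616

Ordinary income tax:
  £39,000 × 11% = £4,290
  £626,300 × 23% = £144,049
  → £148,339

£148,339 > £119,616, so the ordinary income tax governs.

£148,339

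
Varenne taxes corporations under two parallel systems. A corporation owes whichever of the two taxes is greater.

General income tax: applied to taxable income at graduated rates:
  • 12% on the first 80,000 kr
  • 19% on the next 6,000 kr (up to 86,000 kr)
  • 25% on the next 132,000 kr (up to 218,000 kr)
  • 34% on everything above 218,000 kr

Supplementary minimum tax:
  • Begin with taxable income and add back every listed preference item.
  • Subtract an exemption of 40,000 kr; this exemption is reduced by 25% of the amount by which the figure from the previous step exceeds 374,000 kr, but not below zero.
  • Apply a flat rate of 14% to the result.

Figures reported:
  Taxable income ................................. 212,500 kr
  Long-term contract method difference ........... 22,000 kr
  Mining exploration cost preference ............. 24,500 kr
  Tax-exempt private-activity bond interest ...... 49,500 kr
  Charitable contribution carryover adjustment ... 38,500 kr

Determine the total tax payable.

42,980 kr

General income tax:
  80,000 kr × 12% = 9,600 kr
  6,000 kr × 19% = 1,140 kr
  126,500 kr × 25% = 31,625 kr
  → 42,365 kr

Supplementary minimum tax:
  Adjusted income: 212,500 kr + 22,000 kr + 24,500 kr + 49,500 kr + 38,500 kr = 347,000 kr
  Exemption: 347,000 kr ≤ 374,000 kr, so full 40,000 kr applies
  Base: 347,000 kr − 40,000 kr = 307,000 kr
  307,000 kr × 14% = 42,980 kr

42,980 kr > 42,365 kr, so the supplementary minimum tax is the binding amount.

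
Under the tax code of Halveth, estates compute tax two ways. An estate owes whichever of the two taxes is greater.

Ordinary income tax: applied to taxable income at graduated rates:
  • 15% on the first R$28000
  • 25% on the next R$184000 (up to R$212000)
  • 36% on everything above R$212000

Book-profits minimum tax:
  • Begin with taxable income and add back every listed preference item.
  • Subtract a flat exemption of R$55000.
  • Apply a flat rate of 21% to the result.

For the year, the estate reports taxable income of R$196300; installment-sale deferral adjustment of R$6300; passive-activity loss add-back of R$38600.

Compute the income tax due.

Ordinary income tax:
  R$28000 × 15% = R$4200
  R$168300 × 25% = R$42075
  → R$46275

Book-profits minimum tax:
  Adjusted income: R$196300 + R$6300 + R$38600 = R$241200
  Less exemption R$55000 → base R$186200
  R$186200 × 21% = R$39102

R$46275 > R$39102, so the ordinary income tax governs.

R$46275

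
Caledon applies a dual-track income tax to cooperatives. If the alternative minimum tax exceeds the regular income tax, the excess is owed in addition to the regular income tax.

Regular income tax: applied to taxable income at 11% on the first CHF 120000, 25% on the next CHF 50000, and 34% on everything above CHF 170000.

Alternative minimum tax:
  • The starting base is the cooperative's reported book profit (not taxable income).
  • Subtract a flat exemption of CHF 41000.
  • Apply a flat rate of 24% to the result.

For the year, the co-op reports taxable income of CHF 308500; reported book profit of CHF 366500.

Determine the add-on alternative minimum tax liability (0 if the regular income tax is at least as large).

CHF 5330

Alternative minimum tax:
  Base (reported book profit): CHF 366500
  Less exemption CHF 41000 → base CHF 325500
  CHF 325500 × 24% = CHF 78120

Regular income tax:
  CHF 120000 × 11% = CHF 13200
  CHF 50000 × 25% = CHF 12500
  CHF 138500 × 34% = CHF 47090
  → CHF 72790

Excess of alternative minimum tax over regular income tax: CHF 78120 − CHF 72790 = CHF 5330.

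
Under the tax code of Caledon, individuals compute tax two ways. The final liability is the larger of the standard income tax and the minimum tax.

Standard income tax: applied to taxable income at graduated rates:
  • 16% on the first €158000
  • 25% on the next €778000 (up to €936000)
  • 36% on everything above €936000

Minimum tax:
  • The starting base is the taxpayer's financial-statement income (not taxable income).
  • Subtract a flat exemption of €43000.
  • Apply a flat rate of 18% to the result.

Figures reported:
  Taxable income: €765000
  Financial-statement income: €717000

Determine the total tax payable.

Minimum tax:
  Base (financial-statement income): €717000
  Less exemption €43000 → base €674000
  €674000 × 18% = €121320

Standard income tax:
  €158000 × 16% = €25280
  €607000 × 25% = €151750
  → €177030

€177030 > €121320, so the standard income tax governs.

€177030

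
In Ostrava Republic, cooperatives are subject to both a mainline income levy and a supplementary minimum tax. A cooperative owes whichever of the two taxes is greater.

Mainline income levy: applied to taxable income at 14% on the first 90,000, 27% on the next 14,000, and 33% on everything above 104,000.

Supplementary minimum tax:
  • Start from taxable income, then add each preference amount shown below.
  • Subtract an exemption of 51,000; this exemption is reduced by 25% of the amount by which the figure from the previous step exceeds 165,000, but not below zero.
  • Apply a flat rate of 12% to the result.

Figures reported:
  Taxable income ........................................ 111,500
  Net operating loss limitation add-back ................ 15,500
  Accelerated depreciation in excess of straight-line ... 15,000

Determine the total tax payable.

Mainline income levy:
  90,000 × 14% = 12,600
  14,000 × 27% = 3,780
  7,500 × 33% = 2,475
  → 18,855

Supplementary minimum tax:
  Adjusted income: 111,500 + 15,500 + 15,000 = 142,000
  Exemption: 142,000 ≤ 165,000, so full 51,000 applies
  Base: 142,000 − 51,000 = 91,000
  91,000 × 12% = 10,920

18,855 > 10,920, so the mainline income levy governs.

18,855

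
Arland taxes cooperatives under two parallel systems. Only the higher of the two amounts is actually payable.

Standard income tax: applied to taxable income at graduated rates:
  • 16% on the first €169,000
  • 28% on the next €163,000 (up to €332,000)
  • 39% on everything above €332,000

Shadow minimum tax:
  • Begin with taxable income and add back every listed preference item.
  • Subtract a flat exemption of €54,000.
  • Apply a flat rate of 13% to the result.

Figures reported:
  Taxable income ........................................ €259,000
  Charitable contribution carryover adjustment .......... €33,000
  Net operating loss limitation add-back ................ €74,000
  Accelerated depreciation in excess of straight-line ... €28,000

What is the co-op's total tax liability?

€52,240

Standard income tax:
  €169,000 × 16% = €27,040
  €90,000 × 28% = €25,200
  → €52,240

Shadow minimum tax:
  Adjusted income: €259,000 + €33,000 + €74,000 + €28,000 = €394,000
  Less exemption €54,000 → base €340,000
  €340,000 × 13% = €44,200

€52,240 > €44,200, so the standard income tax governs.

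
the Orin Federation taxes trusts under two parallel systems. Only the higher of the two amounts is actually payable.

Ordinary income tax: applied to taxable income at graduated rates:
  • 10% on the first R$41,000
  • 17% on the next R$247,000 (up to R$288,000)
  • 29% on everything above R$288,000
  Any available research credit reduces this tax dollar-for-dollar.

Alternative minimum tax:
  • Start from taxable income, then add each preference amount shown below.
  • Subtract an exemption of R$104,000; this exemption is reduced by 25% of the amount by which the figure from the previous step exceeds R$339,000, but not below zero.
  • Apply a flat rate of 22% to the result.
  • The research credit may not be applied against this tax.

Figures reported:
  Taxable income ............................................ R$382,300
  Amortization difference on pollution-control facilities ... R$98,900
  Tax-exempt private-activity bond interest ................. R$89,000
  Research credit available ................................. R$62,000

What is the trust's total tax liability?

R$115,280

Ordinary income tax:
  R$41,000 × 10% = R$4,100
  R$247,000 × 17% = R$41,990
  R$94,300 × 29% = R$27,347
  → R$73,437
  Less research credit R$62,000 → R$11,437

Alternative minimum tax:
  Adjusted income: R$382,300 + R$98,900 + R$89,000 = R$570,200
  Exemption: R$104,000 − 25% × (R$570,200 − R$339,000) = R$104,000 − R$57,800 = R$46,200
  Base: R$570,200 − R$46,200 = R$524,000
  R$524,000 × 22% = R$115,280

R$115,280 > R$11,437, so the alternative minimum tax is the binding amount.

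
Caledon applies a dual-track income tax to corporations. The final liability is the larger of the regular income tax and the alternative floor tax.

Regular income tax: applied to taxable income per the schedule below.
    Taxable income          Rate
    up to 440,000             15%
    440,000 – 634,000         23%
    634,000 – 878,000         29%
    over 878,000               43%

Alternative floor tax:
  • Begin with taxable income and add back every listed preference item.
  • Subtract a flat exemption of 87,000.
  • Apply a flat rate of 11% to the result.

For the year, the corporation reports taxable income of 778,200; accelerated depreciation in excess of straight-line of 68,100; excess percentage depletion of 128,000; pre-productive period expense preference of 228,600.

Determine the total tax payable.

Regular income tax:
  440,000 × 15% = 66,000
  194,000 × 23% = 44,620
  144,200 × 29% = 41,818
  → 152,438

Alternative floor tax:
  Adjusted income: 778,200 + 68,100 + 128,000 + 228,600 = 1,202,900
  Less exemption 87,000 → base 1,115,900
  1,115,900 × 11% = 122,749

152,438 > 122,749, so the regular income tax governs.

152,438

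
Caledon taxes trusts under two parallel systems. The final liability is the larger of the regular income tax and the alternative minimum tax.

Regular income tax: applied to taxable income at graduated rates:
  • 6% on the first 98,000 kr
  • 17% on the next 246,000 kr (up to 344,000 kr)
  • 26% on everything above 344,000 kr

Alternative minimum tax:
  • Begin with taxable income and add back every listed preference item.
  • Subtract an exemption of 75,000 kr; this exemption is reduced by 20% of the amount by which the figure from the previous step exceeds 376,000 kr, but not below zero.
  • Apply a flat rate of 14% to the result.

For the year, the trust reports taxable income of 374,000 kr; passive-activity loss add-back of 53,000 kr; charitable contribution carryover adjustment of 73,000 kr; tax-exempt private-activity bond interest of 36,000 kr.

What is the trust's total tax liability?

Alternative minimum tax:
  Adjusted income: 374,000 kr + 53,000 kr + 73,000 kr + 36,000 kr = 536,000 kr
  Exemption: 75,000 kr − 20% × (536,000 kr − 376,000 kr) = 75,000 kr − 32,000 kr = 43,000 kr
  Base: 536,000 kr − 43,000 kr = 493,000 kr
  493,000 kr × 14% = 69,020 kr

Regular income tax:
  98,000 kr × 6% = 5,880 kr
  246,000 kr × 17% = 41,820 kr
  30,000 kr × 26% = 7,800 kr
  → 55,500 kr

69,020 kr > 55,500 kr, so the alternative minimum tax is the binding amount.

69,020 kr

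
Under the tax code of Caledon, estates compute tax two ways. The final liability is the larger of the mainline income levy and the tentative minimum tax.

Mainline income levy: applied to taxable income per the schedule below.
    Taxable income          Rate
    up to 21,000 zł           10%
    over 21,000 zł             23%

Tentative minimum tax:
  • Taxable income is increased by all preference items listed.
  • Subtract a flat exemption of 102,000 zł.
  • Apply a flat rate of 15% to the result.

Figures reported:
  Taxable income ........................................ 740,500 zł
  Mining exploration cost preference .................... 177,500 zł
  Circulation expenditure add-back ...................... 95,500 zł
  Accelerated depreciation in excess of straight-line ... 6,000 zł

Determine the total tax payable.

Tentative minimum tax:
  Adjusted income: 740,500 zł + 177,500 zł + 95,500 zł + 6,000 zł = 1,019,500 zł
  Less exemption 102,000 zł → base 917,500 zł
  917,500 zł × 15% = 137,625 zł

Mainline income levy:
  21,000 zł × 10% = 2,100 zł
  719,500 zł × 23% = 165,485 zł
  → 167,585 zł

167,585 zł > 137,625 zł, so the mainline income levy governs.

167,585 zł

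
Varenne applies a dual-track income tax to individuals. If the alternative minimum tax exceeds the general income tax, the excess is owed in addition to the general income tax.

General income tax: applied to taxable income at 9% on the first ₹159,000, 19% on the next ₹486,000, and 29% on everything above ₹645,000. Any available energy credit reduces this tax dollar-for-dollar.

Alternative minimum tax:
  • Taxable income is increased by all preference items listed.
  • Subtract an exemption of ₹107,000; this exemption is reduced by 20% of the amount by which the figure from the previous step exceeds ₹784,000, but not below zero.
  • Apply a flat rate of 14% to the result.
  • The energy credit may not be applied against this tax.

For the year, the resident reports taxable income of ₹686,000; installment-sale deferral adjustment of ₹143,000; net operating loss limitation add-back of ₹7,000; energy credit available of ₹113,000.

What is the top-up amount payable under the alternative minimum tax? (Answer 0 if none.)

Alternative minimum tax:
  Adjusted income: ₹686,000 + ₹143,000 + ₹7,000 = ₹836,000
  Exemption: ₹107,000 − 20% × (₹836,000 − ₹784,000) = ₹107,000 − ₹10,400 = ₹96,600
  Base: ₹836,000 − ₹96,600 = ₹739,400
  ₹739,400 × 14% = ₹103,516

General income tax:
  ₹159,000 × 9% = ₹14,310
  ₹486,000 × 19% = ₹92,340
  ₹41,000 × 29% = ₹11,890
  → ₹118,540
  Less energy credit ₹113,000 → ₹5,540

Excess of alternative minimum tax over general income tax: ₹103,516 − ₹5,540 = ₹97,976.

₹97,976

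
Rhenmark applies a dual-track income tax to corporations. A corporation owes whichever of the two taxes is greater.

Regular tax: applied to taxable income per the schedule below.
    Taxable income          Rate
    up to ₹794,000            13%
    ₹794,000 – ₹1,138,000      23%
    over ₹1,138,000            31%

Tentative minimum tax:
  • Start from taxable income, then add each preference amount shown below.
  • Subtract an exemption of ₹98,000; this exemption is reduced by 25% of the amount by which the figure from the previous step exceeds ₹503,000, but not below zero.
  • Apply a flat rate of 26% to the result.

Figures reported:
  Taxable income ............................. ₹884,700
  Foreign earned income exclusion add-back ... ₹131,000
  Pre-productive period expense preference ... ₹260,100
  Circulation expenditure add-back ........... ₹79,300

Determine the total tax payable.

₹352,326

Tentative minimum tax:
  Adjusted income: ₹884,700 + ₹131,000 + ₹260,100 + ₹79,300 = ₹1,355,100
  Exemption: 25% × (₹1,355,100 − ₹503,000) = ₹213,025 ≥ ₹98,000, so the exemption is fully phased out
  Base: ₹1,355,100 − ₹0 = ₹1,355,100
  ₹1,355,100 × 26% = ₹352,326

Regular tax:
  ₹794,000 × 13% = ₹103,220
  ₹90,700 × 23% = ₹20,861
  → ₹124,081

₹352,326 > ₹124,081, so the tentative minimum tax is the binding amount.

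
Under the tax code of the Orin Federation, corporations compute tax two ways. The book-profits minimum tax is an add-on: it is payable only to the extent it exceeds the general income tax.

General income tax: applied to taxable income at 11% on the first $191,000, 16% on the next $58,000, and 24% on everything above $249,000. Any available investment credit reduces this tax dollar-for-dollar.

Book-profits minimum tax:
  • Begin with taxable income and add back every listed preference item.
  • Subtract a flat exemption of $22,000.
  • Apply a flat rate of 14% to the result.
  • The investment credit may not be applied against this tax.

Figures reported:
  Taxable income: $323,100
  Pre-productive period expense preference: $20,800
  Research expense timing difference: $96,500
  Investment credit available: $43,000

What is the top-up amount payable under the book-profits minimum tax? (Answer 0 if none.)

Book-profits minimum tax:
  Adjusted income: $323,100 + $20,800 + $96,500 = $440,400
  Less exemption $22,000 → base $418,400
  $418,400 × 14% = $58,576

General income tax:
  $191,000 × 11% = $21,010
  $58,000 × 16% = $9,280
  $74,100 × 24% = $17,784
  → $48,074
  Less investment credit $43,000 → $5,074

Excess of book-profits minimum tax over general income tax: $58,576 − $5,074 = $53,502.

$53,502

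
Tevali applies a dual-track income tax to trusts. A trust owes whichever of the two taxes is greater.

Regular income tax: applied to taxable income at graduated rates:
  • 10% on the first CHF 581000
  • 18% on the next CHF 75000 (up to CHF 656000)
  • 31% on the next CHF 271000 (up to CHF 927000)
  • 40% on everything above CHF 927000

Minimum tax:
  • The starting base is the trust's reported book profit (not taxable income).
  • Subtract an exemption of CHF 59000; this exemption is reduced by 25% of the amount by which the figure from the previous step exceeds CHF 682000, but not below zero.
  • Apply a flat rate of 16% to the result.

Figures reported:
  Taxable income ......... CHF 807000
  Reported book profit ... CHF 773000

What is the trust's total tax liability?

Regular income tax:
  CHF 581000 × 10% = CHF 58100
  CHF 75000 × 18% = CHF 13500
  CHF 151000 × 31% = CHF 46810
  → CHF 118410

Minimum tax:
  Base (reported book profit): CHF 773000
  Exemption: CHF 59000 − 25% × (CHF 773000 − CHF 682000) = CHF 59000 − CHF 22750 = CHF 36250
  Base: CHF 773000 − CHF 36250 = CHF 736750
  CHF 736750 × 16% = CHF 117880

CHF 118410 > CHF 117880, so the regular income tax governs.

CHF 118410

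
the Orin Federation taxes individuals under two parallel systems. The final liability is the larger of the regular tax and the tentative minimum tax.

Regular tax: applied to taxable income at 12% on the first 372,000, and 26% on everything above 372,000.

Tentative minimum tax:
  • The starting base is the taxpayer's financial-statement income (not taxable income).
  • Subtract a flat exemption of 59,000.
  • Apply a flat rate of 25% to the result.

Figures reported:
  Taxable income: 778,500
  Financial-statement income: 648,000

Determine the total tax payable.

150,330

Regular tax:
  372,000 × 12% = 44,640
  406,500 × 26% = 105,690
  → 150,330

Tentative minimum tax:
  Base (financial-statement income): 648,000
  Less exemption 59,000 → base 589,000
  589,000 × 25% = 147,250

150,330 > 147,250, so the regular tax governs.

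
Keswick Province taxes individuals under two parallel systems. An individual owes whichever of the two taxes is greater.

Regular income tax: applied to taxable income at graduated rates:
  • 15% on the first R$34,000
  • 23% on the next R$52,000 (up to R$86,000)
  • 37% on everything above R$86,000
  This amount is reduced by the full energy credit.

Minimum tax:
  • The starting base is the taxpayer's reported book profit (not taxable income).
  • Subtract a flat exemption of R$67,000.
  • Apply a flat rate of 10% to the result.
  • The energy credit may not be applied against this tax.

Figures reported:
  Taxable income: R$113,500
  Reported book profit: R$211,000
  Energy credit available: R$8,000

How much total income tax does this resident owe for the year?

Minimum tax:
  Base (reported book profit): R$211,000
  Less exemption R$67,000 → base R$144,000
  R$144,000 × 10% = R$14,400

Regular income tax:
  R$34,000 × 15% = R$5,100
  R$52,000 × 23% = R$11,960
  R$27,500 × 37% = R$10,175
  → R$27,235
  Less energy credit R$8,000 → R$19,235

R$19,235 > R$14,400, so the regular income tax governs.

R$19,235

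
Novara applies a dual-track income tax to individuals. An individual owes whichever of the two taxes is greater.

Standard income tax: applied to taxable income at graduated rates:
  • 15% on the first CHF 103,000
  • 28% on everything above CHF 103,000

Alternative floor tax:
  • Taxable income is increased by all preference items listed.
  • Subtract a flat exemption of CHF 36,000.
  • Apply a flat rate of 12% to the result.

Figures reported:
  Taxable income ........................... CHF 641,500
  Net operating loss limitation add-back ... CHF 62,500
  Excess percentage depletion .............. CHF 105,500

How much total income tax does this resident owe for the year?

Alternative floor tax:
  Adjusted income: CHF 641,500 + CHF 62,500 + CHF 105,500 = CHF 809,500
  Less exemption CHF 36,000 → base CHF 773,500
  CHF 773,500 × 12% = CHF 92,820

Standard income tax:
  CHF 103,000 × 15% = CHF 15,450
  CHF 538,500 × 28% = CHF 150,780
  → CHF 166,230

CHF 166,230 > CHF 92,820, so the standard income tax governs.

CHF 166,230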